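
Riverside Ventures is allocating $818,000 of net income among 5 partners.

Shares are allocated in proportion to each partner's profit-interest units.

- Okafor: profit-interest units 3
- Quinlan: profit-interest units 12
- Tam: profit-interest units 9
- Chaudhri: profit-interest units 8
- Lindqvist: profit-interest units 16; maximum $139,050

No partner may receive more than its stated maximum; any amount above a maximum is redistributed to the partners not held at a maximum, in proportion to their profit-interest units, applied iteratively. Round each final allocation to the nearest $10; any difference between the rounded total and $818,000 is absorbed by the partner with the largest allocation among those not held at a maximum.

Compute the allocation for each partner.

Profit-interest units total: 48.
Unconstrained shares: Okafor 51,125.00; Quinlan 204,500.00; Tam 153,375.00; Chaudhri 136,333.33; Lindqvist 272,666.67.
Held at cap: Lindqvist ($139,050); balance $678,950 reallocated over remaining profit-interest units 32.
Shares after redistribution: Okafor 63,651.56 → $63,650; Quinlan 254,606.25 → $254,610; Tam 190,954.69 → $190,950; Chaudhri 169,737.50 → $169,740.

Okafor: $63,650; Quinlan: $254,610; Tam: $190,950; Chaudhri: $169,740; Lindqvist: $139,050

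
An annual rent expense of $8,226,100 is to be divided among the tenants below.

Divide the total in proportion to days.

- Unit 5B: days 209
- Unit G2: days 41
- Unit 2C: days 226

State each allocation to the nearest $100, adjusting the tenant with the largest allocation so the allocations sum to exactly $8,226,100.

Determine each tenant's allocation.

Total days = 476.
Proportional shares: Unit 5B 209/476 × $8,226,100 = 3,611,880.04; Unit G2 41/476 × $8,226,100 = 708,550.63; Unit 2C 226/476 × $8,226,100 = 3,905,669.33.
At nearest $100: Unit 5B $3,611,900; Unit G2 $708,600; Unit 2C $3,905,700. Sum = $8,226,200.
Difference $8,226,100 − $8,226,200 = −$100 applied to largest allocation (Unit 2C): Unit 2C becomes $3,905,600.

Unit 5B: $3,611,900 | Unit G2: $708,600 | Unit 2C: $3,905,600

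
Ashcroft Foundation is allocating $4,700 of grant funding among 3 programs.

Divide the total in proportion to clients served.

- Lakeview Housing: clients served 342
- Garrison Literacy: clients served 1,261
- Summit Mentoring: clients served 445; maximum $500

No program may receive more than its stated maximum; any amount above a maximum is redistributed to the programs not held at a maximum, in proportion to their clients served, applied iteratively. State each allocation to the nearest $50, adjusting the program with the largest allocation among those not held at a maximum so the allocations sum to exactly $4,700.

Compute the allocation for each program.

Lakeview Housing: $900; Garrison Literacy: $3,300; Summit Mentoring: $500

Sum of clients served: 2,048.
Proportional shares (ignoring caps): Lakeview Housing 784.86; Garrison Literacy 2,893.90; Summit Mentoring 1,021.24.
Cap binds for Summit Mentoring ($500); residual $4,200 reallocated over remaining clients served 1,603.
Redistributed shares: Lakeview Housing 896.07 → $900; Garrison Literacy 3,303.93 → $3,300.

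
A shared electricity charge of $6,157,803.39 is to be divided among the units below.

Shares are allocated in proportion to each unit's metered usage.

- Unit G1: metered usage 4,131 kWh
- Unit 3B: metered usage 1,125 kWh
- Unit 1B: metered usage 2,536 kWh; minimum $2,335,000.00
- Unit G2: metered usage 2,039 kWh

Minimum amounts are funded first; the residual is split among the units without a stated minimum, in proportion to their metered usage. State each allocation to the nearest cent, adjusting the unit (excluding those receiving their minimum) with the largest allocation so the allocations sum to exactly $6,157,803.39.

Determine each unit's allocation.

Unit G1: $2,164,770.50 · Unit 3B: $589,534.45 · Unit 1B: $2,335,000.00 · Unit G2: $1,068,498.44

Fund the minimums — Unit 1B $2,335,000.00. Balance $3,822,803.39.
Balance split over remaining metered usage 7,295: Unit G1 2,164,770.5009 → $2,164,770.50; Unit 3B 589,534.4501 → $589,534.45; Unit G2 1,068,498.4390 → $1,068,498.44.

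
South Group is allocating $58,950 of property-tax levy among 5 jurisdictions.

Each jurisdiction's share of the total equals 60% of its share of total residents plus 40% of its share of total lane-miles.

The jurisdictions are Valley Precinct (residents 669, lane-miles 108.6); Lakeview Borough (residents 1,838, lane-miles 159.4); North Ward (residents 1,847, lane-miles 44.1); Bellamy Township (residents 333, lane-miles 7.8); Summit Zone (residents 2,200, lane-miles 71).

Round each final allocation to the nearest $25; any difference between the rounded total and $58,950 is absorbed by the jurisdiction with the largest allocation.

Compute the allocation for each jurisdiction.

Residents total 6,887; lane-miles total 390.9.
Blended shares (60% residents + 40% lane-miles): Valley Precinct 0.1694; Lakeview Borough 0.3232; North Ward 0.2060; Bellamy Township 0.0370; Summit Zone 0.2643.
Unrounded shares: Valley Precinct 9,986.83; Lakeview Borough 19,054.91; North Ward 12,145.97; Bellamy Township 2,180.72; Summit Zone 15,581.56.
Rounded to nearest $25: Valley Precinct $9,975; Lakeview Borough $19,050; North Ward $12,150; Bellamy Township $2,175; Summit Zone $15,575. Sum = $58,925.
Difference $58,950 − $58,925 = +$25 applied to largest allocation (Lakeview Borough): Lakeview Borough becomes $19,075.

Valley Precinct: $9,975 | Lakeview Borough: $19,075 | North Ward: $12,150 | Bellamy Township: $2,175 | Summit Zone: $15,575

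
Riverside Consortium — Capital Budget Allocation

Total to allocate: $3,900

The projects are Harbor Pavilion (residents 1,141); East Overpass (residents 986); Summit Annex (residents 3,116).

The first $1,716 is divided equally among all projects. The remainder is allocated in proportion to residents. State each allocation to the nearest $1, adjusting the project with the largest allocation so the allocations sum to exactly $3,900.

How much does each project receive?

Harbor Pavilion: $1,047 · East Overpass: $983 · Summit Annex: $1,870

Equal tier: $1,716 ÷ 3 = $572 apiece.
Remainder $2,184 by residents (total 5,243): Harbor Pavilion 475.29 → $475; East Overpass 410.72 → $411; Summit Annex 1,297.99 → $1,298.
Totals: Harbor Pavilion $572 + $475 = $1,047; East Overpass $572 + $411 = $983; Summit Annex $572 + $1,298 = $1,870.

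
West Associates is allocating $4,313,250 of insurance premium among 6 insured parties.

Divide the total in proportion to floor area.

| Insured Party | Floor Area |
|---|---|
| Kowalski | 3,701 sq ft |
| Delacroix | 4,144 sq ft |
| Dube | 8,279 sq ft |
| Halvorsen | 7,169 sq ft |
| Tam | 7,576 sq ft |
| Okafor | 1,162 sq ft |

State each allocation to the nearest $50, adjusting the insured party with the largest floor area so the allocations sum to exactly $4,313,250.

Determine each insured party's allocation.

Floor area total: 3,701 + 4,144 + 8,279 + 7,169 + 7,576 + 1,162 = 32,031.
Raw shares: Kowalski 498,371.52; Delacroix 558,025.29; Dube 1,114,838.65; Halvorsen 965,367.59; Tam 1,020,173.64; Okafor 156,473.31.
After rounding ($50): Kowalski $498,350; Delacroix $558,050; Dube $1,114,850; Halvorsen $965,350; Tam $1,020,150; Okafor $156,450. Sum = $4,313,200.
Difference $4,313,250 − $4,313,200 = +$50 applied to largest floor area (Dube): Dube becomes $1,114,900.

Kowalski: $498,350; Delacroix: $558,050; Dube: $1,114,900; Halvorsen: $965,350; Tam: $1,020,150; Okafor: $156,450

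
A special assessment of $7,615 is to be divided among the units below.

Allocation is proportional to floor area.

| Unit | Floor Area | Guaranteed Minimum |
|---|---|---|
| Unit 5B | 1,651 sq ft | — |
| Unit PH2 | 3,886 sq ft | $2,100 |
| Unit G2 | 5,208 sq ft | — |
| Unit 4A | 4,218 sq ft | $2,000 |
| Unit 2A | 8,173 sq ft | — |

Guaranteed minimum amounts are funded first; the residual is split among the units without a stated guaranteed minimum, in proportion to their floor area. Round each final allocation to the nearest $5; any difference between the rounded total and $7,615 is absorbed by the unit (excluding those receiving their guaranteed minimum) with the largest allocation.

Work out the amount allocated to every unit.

Unit 5B: $385; Unit PH2: $2,100; Unit G2: $1,220; Unit 4A: $2,000; Unit 2A: $1,910

Guaranteed amounts: Unit PH2 $2,100; Unit 4A $2,000. Remaining pool $3,515.
Remaining pool split over remaining floor area 15,032: Unit 5B 386.06 → $385; Unit G2 1,217.81 → $1,220; Unit 2A 1,911.13 → $1,910.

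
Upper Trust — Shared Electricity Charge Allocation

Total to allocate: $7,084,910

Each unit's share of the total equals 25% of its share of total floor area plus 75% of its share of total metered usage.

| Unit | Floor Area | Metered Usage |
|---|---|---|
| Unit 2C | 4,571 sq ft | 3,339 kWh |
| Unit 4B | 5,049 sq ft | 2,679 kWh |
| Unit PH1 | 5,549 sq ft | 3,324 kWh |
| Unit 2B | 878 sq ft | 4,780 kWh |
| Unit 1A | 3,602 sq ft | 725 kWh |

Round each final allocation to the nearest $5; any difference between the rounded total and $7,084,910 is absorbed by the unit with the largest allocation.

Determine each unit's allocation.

Unit 2C: $1,607,060 | Unit 4B: $1,413,935 | Unit PH1: $1,689,850 | Unit 2B: $1,789,895 | Unit 1A: $584,170

Totals — floor area 19,649, metered usage 14,847.
Combined weights (25% floor area + 75% metered usage): Unit 2C 0.2268; Unit 4B 0.1996; Unit PH1 0.2385; Unit 2B 0.2526; Unit 1A 0.0825.
Pro-rata amounts: Unit 2C 1,607,060.32; Unit 4B 1,413,937.47; Unit PH1 1,689,852.12; Unit 2B 1,789,888.97; Unit 1A 584,171.12.
Rounded to nearest $5: Unit 2C $1,607,060; Unit 4B $1,413,935; Unit PH1 $1,689,850; Unit 2B $1,789,890; Unit 1A $584,170. Sum = $7,084,905.
Difference $7,084,910 − $7,084,905 = +$5 applied to largest allocation (Unit 2B): Unit 2B becomes $1,789,895.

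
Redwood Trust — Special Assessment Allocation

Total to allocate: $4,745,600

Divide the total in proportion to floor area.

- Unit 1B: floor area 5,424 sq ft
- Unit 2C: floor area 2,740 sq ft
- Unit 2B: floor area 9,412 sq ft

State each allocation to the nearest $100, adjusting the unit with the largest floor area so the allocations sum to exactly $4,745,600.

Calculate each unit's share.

Total floor area = 5,424 + 2,740 + 9,412 = 17,576.
Pro-rata amounts: Unit 1B 1,464,504.69; Unit 2C 739,812.47; Unit 2B 2,541,282.84.
Rounded to nearest $100: Unit 1B $1,464,500; Unit 2C $739,800; Unit 2B $2,541,300. Sum = $4,745,600.
Sum already equals the total — no adjustment.

Unit 1B: $1,464,500; Unit 2C: $739,800; Unit 2B: $2,541,300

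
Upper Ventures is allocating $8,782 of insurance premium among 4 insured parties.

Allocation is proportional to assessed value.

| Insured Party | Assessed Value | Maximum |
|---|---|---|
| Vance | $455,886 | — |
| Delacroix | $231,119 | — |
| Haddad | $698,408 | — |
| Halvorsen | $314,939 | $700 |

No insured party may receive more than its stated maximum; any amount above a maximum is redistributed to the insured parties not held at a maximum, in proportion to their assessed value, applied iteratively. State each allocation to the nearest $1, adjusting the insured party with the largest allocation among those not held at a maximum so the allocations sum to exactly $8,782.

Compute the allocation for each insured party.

Vance: $2,659 · Delacroix: $1,348 · Haddad: $4,075 · Halvorsen: $700

Combined assessed value = 1,700,352.
Proportional shares (ignoring caps): Vance 2,354.57; Delacroix 1,193.69; Haddad 3,607.15; Halvorsen 1,626.60.
Cap binds for Halvorsen ($700); remaining pool $8,082 reallocated over remaining assessed value 1,385,413.
Shares after redistribution: Vance 2,659.47 → $2,659; Delacroix 1,348.26 → $1,348; Haddad 4,074.26 → $4,074.
Rounding difference +$1 applied to Haddad → $4,075.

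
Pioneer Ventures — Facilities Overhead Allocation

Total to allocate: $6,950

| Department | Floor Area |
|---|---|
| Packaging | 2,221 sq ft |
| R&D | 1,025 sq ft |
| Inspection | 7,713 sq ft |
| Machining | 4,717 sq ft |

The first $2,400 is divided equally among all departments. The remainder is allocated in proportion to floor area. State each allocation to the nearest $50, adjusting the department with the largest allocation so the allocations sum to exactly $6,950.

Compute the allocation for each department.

First tranche $2,400 split equally: $600 each.
Remainder $4,550 by floor area (total 15,676): Packaging 644.65 → $650; R&D 297.51 → $300; Inspection 2,238.72 → $2,250; Machining 1,369.12 → $1,350.
Totals: Packaging $600 + $650 = $1,250; R&D $600 + $300 = $900; Inspection $600 + $2,250 = $2,850; Machining $600 + $1,350 = $1,950.

Packaging: $1,250; R&D: $900; Inspection: $2,850; Machining: $1,950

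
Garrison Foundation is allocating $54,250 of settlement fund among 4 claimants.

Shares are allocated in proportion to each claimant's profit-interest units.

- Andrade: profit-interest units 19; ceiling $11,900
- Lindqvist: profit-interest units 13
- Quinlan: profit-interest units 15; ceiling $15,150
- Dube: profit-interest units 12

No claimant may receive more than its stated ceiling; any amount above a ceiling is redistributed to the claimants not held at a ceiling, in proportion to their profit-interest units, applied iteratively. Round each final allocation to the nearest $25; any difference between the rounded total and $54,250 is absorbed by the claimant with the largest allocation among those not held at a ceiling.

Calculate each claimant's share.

Andrade: $11,900 | Lindqvist: $14,150 | Quinlan: $15,150 | Dube: $13,050

Profit-interest units total: 59.
Unconstrained shares: Andrade 17,470.34; Lindqvist 11,953.39; Quinlan 13,792.37; Dube 11,033.90.
Capped: Andrade ($11,900); remaining pool $42,350 reallocated over remaining profit-interest units 40.
Capped: Quinlan ($15,150); remaining pool $27,200 reallocated over remaining profit-interest units 25.
Shares after redistribution: Lindqvist 14,144.00 → $14,150; Dube 13,056.00 → $13,050.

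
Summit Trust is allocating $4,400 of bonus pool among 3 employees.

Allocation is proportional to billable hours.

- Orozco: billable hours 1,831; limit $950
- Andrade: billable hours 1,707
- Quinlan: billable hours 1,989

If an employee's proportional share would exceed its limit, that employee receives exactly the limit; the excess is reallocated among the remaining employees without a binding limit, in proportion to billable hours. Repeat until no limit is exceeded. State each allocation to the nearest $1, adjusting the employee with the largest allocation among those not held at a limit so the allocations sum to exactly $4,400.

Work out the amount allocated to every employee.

Billable hours total: 5,527.
Proportional shares (ignoring caps): Orozco 1,457.64; Andrade 1,358.93; Quinlan 1,583.43.
Capped: Orozco ($950); remaining pool $3,450 reallocated over remaining billable hours 3,696.
Redistributed shares: Andrade 1,593.38 → $1,593; Quinlan 1,856.62 → $1,857.

Orozco: $950 · Andrade: $1,593 · Quinlan: $1,857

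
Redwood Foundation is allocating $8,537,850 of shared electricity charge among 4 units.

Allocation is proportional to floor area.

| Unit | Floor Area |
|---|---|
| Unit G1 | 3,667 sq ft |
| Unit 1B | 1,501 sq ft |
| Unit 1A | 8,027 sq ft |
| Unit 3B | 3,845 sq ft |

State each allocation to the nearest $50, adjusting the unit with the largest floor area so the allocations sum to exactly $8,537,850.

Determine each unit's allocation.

Unit G1: $1,837,350 | Unit 1B: $752,050 | Unit 1A: $4,021,900 | Unit 3B: $1,926,550

Combined floor area = 3,667 + 1,501 + 8,027 + 3,845 = 17,040.
Raw shares: Unit G1 1,837,341.31; Unit 1B 752,072.35; Unit 1A 4,021,908.57; Unit 3B 1,926,527.77.
After rounding ($50): Unit G1 $1,837,350; Unit 1B $752,050; Unit 1A $4,021,900; Unit 3B $1,926,550. Sum = $8,537,850.
No rounding difference to absorb.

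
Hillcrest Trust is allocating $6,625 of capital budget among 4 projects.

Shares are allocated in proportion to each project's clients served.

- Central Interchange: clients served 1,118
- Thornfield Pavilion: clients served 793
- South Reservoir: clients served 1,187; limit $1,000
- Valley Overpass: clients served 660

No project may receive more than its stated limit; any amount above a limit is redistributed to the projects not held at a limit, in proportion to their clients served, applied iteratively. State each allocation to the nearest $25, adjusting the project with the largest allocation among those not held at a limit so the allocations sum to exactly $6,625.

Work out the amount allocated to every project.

Central Interchange: $2,450 | Thornfield Pavilion: $1,725 | South Reservoir: $1,000 | Valley Overpass: $1,450

Total clients served = 3,758.
Unconstrained shares: Central Interchange 1,970.93; Thornfield Pavilion 1,397.98; South Reservoir 2,092.57; Valley Overpass 1,163.52.
Held at cap: South Reservoir ($1,000); balance $5,625 reallocated over remaining clients served 2,571.
Shares after redistribution: Central Interchange 2,446.03 → $2,450; Thornfield Pavilion 1,734.98 → $1,725; Valley Overpass 1,443.99 → $1,450.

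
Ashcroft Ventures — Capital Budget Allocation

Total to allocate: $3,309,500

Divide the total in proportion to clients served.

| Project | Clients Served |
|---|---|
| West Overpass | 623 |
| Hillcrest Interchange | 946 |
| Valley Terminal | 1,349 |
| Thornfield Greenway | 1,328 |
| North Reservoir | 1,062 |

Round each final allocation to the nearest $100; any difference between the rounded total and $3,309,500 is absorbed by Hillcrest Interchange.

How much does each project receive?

West Overpass: $388,400 | Hillcrest Interchange: $589,900 | Valley Terminal: $841,100 | Thornfield Greenway: $828,000 | North Reservoir: $662,100

Total clients served = 5,308.
Raw shares: West Overpass 623/5,308 × $3,309,500 = 388,436.04; Hillcrest Interchange 946/5,308 × $3,309,500 = 589,824.23; Valley Terminal 1,349/5,308 × $3,309,500 = 841,091.84; Thornfield Greenway 1,328/5,308 × $3,309,500 = 827,998.49; North Reservoir 1,062/5,308 × $3,309,500 = 662,149.40.
After rounding ($100): West Overpass $388,400; Hillcrest Interchange $589,800; Valley Terminal $841,100; Thornfield Greenway $828,000; North Reservoir $662,100. Sum = $3,309,400.
Difference $3,309,500 − $3,309,400 = +$100 applied to Hillcrest Interchange: Hillcrest Interchange becomes $589,900.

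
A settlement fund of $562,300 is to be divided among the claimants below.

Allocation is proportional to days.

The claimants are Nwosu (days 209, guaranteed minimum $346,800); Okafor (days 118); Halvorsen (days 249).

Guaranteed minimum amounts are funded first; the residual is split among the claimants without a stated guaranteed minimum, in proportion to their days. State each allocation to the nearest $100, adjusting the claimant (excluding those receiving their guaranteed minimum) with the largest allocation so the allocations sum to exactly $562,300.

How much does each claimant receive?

Nwosu: $346,800; Okafor: $69,300; Halvorsen: $146,200

Minimums first: Nwosu $346,800. Remaining pool $215,500.
Remaining pool split over remaining days 367: Okafor 69,288.83 → $69,300; Halvorsen 146,211.17 → $146,200.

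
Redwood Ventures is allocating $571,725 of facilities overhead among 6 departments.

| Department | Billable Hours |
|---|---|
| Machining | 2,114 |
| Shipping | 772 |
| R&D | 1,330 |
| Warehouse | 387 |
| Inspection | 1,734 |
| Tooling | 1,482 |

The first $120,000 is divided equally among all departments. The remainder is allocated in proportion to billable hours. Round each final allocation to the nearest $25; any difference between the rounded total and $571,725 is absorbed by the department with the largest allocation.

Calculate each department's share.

$120,000 shared equally gives $20,000 per department.
Remainder $451,725 by billable hours (total 7,819): Machining 122,131.56 → $122,125; Shipping 44,600.55 → $44,600; R&D 76,837.74 → $76,850; Warehouse 22,358.05 → $22,350; Inspection 100,177.92 → $100,175; Tooling 85,619.19 → $85,625.
Totals: Machining $20,000 + $122,125 = $142,125; Shipping $20,000 + $44,600 = $64,600; R&D $20,000 + $76,850 = $96,850; Warehouse $20,000 + $22,350 = $42,350; Inspection $20,000 + $100,175 = $120,175; Tooling $20,000 + $85,625 = $105,625.

Machining: $142,125 | Shipping: $64,600 | R&D: $96,850 | Warehouse: $42,350 | Inspection: $120,175 | Tooling: $105,625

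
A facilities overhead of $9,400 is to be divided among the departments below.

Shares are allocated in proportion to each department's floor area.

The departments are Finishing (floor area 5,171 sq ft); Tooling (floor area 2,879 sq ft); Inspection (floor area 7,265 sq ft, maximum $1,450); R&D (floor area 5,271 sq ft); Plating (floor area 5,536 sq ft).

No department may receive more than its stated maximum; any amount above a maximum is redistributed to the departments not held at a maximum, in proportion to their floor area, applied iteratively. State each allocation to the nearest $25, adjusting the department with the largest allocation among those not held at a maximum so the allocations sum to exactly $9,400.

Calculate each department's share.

Finishing: $2,175 | Tooling: $1,225 | Inspection: $1,450 | R&D: $2,225 | Plating: $2,325

Floor area total: 26,122.
Proportional shares (ignoring caps): Finishing 1,860.78; Tooling 1,036.01; Inspection 2,614.31; R&D 1,896.77; Plating 1,992.13.
Capped: Inspection ($1,450); remaining pool $7,950 reallocated over remaining floor area 18,857.
Remaining shares: Finishing 2,180.06 → $2,175; Tooling 1,213.77 → $1,225; R&D 2,222.22 → $2,225; Plating 2,333.94 → $2,325.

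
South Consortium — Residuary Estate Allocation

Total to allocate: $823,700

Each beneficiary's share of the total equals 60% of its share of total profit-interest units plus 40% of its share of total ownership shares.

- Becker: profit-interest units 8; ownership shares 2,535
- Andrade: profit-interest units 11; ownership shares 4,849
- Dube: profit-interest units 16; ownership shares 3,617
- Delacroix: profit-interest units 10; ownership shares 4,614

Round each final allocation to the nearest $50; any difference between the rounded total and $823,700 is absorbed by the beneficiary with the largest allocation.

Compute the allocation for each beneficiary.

Becker: $141,350 | Andrade: $223,100 | Dube: $252,050 | Delacroix: $207,200

Totals — profit-interest units 45, ownership shares 15,615.
Blended shares (60% profit-interest units + 40% ownership shares): Becker 0.1716; Andrade 0.2709; Dube 0.3060; Delacroix 0.2515.
Raw shares: Becker 141,350.40; Andrade 223,124.32; Dube 252,042.18; Delacroix 207,183.10.
Rounded to nearest $50: Becker $141,350; Andrade $223,100; Dube $252,050; Delacroix $207,200. Sum = $823,700.
No rounding difference to absorb.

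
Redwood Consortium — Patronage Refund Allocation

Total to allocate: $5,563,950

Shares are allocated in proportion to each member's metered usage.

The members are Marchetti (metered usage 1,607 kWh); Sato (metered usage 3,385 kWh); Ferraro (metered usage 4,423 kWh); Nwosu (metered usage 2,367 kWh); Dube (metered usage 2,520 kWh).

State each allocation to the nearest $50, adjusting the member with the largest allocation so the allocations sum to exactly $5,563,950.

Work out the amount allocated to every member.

Combined metered usage = 14,302.
Proportional shares: Marchetti 1,607/14,302 × $5,563,950 = 625,176.03; Sato 3,385/14,302 × $5,563,950 = 1,316,876.71; Ferraro 4,423/14,302 × $5,563,950 = 1,720,692.97; Nwosu 2,367/14,302 × $5,563,950 = 920,841.12; Dube 2,520/14,302 × $5,563,950 = 980,363.17.
After rounding ($50): Marchetti $625,200; Sato $1,316,900; Ferraro $1,720,700; Nwosu $920,850; Dube $980,350. Sum = $5,564,000.
Difference $5,563,950 − $5,564,000 = −$50 applied to largest allocation (Ferraro): Ferraro becomes $1,720,650.

Marchetti: $625,200 | Sato: $1,316,900 | Ferraro: $1,720,650 | Nwosu: $920,850 | Dube: $980,350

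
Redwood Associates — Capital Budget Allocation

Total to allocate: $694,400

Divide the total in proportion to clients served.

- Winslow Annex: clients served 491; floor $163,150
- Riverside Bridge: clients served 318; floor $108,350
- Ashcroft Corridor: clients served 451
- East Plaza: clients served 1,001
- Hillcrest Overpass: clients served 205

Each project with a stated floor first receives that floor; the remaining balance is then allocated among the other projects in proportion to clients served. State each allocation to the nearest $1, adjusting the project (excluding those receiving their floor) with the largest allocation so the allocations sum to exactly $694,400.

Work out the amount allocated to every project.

Minimums first: Winslow Annex $163,150; Riverside Bridge $108,350. Balance $422,900.
Balance split over remaining clients served 1,657: Ashcroft Corridor 115,104.35 → $115,104; East Plaza 255,475.498 → $255,475; Hillcrest Overpass 52,320.16 → $52,320.
Rounding difference +$1 applied to East Plaza → $255,476.

Winslow Annex: $163,150 | Riverside Bridge: $108,350 | Ashcroft Corridor: $115,104 | East Plaza: $255,476 | Hillcrest Overpass: $52,320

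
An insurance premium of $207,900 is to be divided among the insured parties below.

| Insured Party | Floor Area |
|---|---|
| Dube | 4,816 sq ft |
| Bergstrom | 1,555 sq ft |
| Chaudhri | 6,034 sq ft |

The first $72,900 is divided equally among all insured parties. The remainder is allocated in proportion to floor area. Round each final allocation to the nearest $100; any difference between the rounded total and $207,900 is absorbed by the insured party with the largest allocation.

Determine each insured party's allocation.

Dube: $76,700 | Bergstrom: $41,200 | Chaudhri: $90,000

Equal tier: $72,900 ÷ 3 = $24,300 apiece.
Remainder $135,000 by floor area (total 12,405): Dube 52,411.12 → $52,400; Bergstrom 16,922.61 → $16,900; Chaudhri 65,666.26 → $65,700.
Totals: Dube $24,300 + $52,400 = $76,700; Bergstrom $24,300 + $16,900 = $41,200; Chaudhri $24,300 + $65,700 = $90,000.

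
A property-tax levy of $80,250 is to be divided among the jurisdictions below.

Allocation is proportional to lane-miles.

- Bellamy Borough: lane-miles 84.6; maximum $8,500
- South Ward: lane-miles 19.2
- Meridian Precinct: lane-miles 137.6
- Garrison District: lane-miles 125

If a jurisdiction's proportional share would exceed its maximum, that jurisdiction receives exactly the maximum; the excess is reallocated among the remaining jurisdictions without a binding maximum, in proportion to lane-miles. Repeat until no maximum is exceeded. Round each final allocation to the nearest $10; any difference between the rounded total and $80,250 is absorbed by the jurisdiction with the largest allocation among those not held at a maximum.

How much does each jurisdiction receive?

Lane-miles total: 366.4.
Pro-rata shares before constraints: Bellamy Borough 18,529.34; South Ward 4,205.24; Meridian Precinct 30,137.55; Garrison District 27,377.87.
Held at cap: Bellamy Borough ($8,500); balance $71,750 reallocated over remaining lane-miles 281.8.
Remaining shares: South Ward 4,888.57 → $4,890; Meridian Precinct 35,034.78 → $35,030; Garrison District 31,826.65 → $31,830.

Bellamy Borough: $8,500 | South Ward: $4,890 | Meridian Precinct: $35,030 | Garrison District: $31,830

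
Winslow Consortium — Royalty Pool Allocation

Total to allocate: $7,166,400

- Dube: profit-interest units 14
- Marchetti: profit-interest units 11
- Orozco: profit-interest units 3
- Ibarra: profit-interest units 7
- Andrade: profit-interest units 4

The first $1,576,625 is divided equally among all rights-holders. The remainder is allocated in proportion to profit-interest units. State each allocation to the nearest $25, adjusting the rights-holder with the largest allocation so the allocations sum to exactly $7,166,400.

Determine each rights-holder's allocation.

Dube: $2,321,925 · Marchetti: $1,891,925 · Orozco: $745,300 · Ibarra: $1,318,625 · Andrade: $888,625

Equal tier: $1,576,625 ÷ 5 = $315,325 apiece.
Remainder $5,589,775 by profit-interest units (total 39): Dube 2,006,585.90 → $2,006,575; Marchetti 1,576,603.21 → $1,576,600; Orozco 429,982.69 → $429,975; Ibarra 1,003,292.95 → $1,003,300; Andrade 573,310.26 → $573,300.
Rounding difference +$25 on remainder applied to Dube.
Totals: Dube $315,325 + $2,006,600 = $2,321,925; Marchetti $315,325 + $1,576,600 = $1,891,925; Orozco $315,325 + $429,975 = $745,300; Ibarra $315,325 + $1,003,300 = $1,318,625; Andrade $315,325 + $573,300 = $888,625.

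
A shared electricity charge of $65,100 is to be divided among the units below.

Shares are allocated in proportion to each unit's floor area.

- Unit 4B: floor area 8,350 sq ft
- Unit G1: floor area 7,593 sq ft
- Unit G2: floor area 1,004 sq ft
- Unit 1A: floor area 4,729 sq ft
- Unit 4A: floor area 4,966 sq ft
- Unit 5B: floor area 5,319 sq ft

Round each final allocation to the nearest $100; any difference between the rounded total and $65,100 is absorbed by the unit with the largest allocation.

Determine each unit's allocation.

Combined floor area = 31,961.
Proportional shares: Unit 4B 8,350/31,961 × $65,100 = 17,007.76; Unit G1 7,593/31,961 × $65,100 = 15,465.86; Unit G2 1,004/31,961 × $65,100 = 2,045.00; Unit 1A 4,729/31,961 × $65,100 = 9,632.30; Unit 4A 4,966/31,961 × $65,100 = 10,115.03; Unit 5B 5,319/31,961 × $65,100 = 10,834.04.
At nearest $100: Unit 4B $17,000; Unit G1 $15,500; Unit G2 $2,000; Unit 1A $9,600; Unit 4A $10,100; Unit 5B $10,800. Sum = $65,000.
Difference $65,100 − $65,000 = +$100 applied to largest allocation (Unit 4B): Unit 4B becomes $17,100.

Unit 4B: $17,100 · Unit G1: $15,500 · Unit G2: $2,000 · Unit 1A: $9,600 · Unit 4A: $10,100 · Unit 5B: $10,800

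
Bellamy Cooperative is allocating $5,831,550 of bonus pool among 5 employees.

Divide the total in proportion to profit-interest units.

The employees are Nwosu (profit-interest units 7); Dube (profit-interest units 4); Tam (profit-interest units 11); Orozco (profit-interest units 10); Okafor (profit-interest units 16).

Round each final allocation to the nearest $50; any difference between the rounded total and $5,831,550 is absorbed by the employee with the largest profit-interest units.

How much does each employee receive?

Nwosu: $850,450; Dube: $485,950; Tam: $1,336,400; Orozco: $1,214,900; Okafor: $1,943,850

Combined profit-interest units = 7 + 4 + 11 + 10 + 16 = 48.
Proportional shares: Nwosu 850,434.38; Dube 485,962.50; Tam 1,336,396.88; Orozco 1,214,906.25; Okafor 1,943,850.00.
At nearest $50: Nwosu $850,450; Dube $485,950; Tam $1,336,400; Orozco $1,214,900; Okafor $1,943,850. Sum = $5,831,550.
Sum already equals the total — no adjustment.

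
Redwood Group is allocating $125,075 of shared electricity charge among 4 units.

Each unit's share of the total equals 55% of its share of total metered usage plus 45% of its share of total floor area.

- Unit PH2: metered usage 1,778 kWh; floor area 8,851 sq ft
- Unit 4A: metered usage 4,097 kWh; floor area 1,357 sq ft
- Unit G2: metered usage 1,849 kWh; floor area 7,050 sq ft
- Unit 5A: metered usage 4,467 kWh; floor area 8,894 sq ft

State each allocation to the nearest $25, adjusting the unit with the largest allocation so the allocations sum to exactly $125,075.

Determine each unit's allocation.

Totals — metered usage 12,191, floor area 26,152.
Combined weights (55% metered usage + 45% floor area): Unit PH2 0.2325; Unit 4A 0.2082; Unit G2 0.2047; Unit 5A 0.3546.
Pro-rata amounts: Unit PH2 29,081.80; Unit 4A 26,039.01; Unit G2 25,606.37; Unit 5A 44,347.81.
After rounding ($25): Unit PH2 $29,075; Unit 4A $26,050; Unit G2 $25,600; Unit 5A $44,350. Sum = $125,075.
Rounded total matches; no reconciliation needed.

Unit PH2: $29,075; Unit 4A: $26,050; Unit G2: $25,600; Unit 5A: $44,350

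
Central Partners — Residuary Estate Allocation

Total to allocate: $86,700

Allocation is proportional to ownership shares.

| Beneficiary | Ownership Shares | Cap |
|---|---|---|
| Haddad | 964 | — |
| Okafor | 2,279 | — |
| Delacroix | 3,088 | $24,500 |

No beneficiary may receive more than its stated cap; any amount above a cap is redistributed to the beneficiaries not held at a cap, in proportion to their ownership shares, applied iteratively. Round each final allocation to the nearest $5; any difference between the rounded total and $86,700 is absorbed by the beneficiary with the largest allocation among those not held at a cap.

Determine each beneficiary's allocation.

Haddad: $18,490 | Okafor: $43,710 | Delacroix: $24,500

Ownership shares total: 6,331.
Pro-rata shares before constraints: Haddad 13,201.52; Okafor 31,209.81; Delacroix 42,288.67.
Held at cap: Delacroix ($24,500); remaining pool $62,200 reallocated over remaining ownership shares 3,243.
Redistributed shares: Haddad 18,489.30 → $18,490; Okafor 43,710.70 → $43,710.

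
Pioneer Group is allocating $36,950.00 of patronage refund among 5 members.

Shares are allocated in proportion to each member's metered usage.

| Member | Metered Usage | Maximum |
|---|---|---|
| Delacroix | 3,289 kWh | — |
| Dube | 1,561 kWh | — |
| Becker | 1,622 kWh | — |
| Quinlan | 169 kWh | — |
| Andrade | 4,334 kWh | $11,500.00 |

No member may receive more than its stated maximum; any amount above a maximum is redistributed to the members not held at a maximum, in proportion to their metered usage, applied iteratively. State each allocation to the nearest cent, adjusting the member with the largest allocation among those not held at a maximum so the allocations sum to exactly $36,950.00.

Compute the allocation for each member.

Metered usage total: 10,975.
Unconstrained shares: Delacroix 11,073.2164; Dube 5,255.4852; Becker 5,460.8565; Quinlan 568.9795; Andrade 14,591.4624.
Held at cap: Andrade ($11,500.00); residual $25,450.00 reallocated over remaining metered usage 6,641.
Shares after redistribution: Delacroix 12,604.2840 → $12,604.28; Dube 5,982.1488 → $5,982.15; Becker 6,215.9163 → $6,215.92; Quinlan 647.6510 → $647.65.

Delacroix: $12,604.28 · Dube: $5,982.15 · Becker: $6,215.92 · Quinlan: $647.65 · Andrade: $11,500.00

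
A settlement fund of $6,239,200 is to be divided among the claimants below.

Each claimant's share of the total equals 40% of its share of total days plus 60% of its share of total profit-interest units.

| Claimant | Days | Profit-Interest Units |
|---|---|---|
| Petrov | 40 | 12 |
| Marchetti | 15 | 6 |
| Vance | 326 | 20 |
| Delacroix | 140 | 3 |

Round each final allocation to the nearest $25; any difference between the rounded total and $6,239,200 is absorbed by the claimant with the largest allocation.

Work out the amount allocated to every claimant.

Petrov: $1,287,275 · Marchetti: $619,675 · Vance: $3,387,700 · Delacroix: $944,550

Days total 521; profit-interest units total 41.
Combined weights (40% days + 60% profit-interest units): Petrov 0.2063; Marchetti 0.0993; Vance 0.5430; Delacroix 0.1514.
Unrounded shares: Petrov 1,287,271.30; Marchetti 619,684.79; Vance 3,387,703.63; Delacroix 944,540.28.
After rounding ($25): Petrov $1,287,275; Marchetti $619,675; Vance $3,387,700; Delacroix $944,550. Sum = $6,239,200.
Rounded total matches; no reconciliation needed.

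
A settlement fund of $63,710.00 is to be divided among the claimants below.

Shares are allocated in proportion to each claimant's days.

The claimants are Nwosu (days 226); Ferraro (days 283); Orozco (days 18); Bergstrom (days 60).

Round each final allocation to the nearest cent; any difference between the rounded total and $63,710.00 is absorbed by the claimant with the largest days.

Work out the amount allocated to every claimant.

Combined days = 226 + 283 + 18 + 60 = 587.
Unrounded shares: Nwosu 24,528.8927; Ferraro 30,715.3833; Orozco 1,953.6286; Bergstrom 6,512.0954.
Rounded to nearest cent: Nwosu $24,528.89; Ferraro $30,715.38; Orozco $1,953.63; Bergstrom $6,512.10. Sum = $63,710.00.
Rounded total matches; no reconciliation needed.

Nwosu: $24,528.89 · Ferraro: $30,715.38 · Orozco: $1,953.63 · Bergstrom: $6,512.10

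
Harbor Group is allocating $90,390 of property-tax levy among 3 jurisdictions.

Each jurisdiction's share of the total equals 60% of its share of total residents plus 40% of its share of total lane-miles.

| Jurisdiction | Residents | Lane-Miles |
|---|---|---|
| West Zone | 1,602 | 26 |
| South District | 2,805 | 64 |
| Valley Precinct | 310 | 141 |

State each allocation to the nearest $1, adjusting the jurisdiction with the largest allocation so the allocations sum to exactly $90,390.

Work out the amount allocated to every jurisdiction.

West Zone: $22,489 | South District: $42,268 | Valley Precinct: $25,633

Residents total 4,717; lane-miles total 231.
Composite weights (60% residents + 40% lane-miles): West Zone 0.2488; South District 0.4676; Valley Precinct 0.2836.
Pro-rata amounts: West Zone 22,488.60; South District 42,267.91; Valley Precinct 25,633.49.
After rounding ($1): West Zone $22,489; South District $42,268; Valley Precinct $25,633. Sum = $90,390.
Sum already equals the total — no adjustment.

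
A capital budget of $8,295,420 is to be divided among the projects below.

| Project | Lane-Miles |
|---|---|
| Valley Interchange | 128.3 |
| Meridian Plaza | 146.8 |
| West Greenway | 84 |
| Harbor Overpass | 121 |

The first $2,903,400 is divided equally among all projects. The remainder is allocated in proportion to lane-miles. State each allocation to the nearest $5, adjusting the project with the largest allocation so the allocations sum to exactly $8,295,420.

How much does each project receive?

Valley Interchange: $2,166,790; Meridian Plaza: $2,374,570; West Greenway: $1,669,255; Harbor Overpass: $2,084,805

First tranche $2,903,400 split equally: $725,850 each.
Remainder $5,392,020 by lane-miles (total 480.1): Valley Interchange 1,440,941.82 → $1,440,940; Meridian Plaza 1,648,715.97 → $1,648,715; West Greenway 943,406.96 → $943,405; Harbor Overpass 1,358,955.26 → $1,358,955.
Rounding difference +$5 on remainder applied to Meridian Plaza.
Totals: Valley Interchange $725,850 + $1,440,940 = $2,166,790; Meridian Plaza $725,850 + $1,648,720 = $2,374,570; West Greenway $725,850 + $943,405 = $1,669,255; Harbor Overpass $725,850 + $1,358,955 = $2,084,805.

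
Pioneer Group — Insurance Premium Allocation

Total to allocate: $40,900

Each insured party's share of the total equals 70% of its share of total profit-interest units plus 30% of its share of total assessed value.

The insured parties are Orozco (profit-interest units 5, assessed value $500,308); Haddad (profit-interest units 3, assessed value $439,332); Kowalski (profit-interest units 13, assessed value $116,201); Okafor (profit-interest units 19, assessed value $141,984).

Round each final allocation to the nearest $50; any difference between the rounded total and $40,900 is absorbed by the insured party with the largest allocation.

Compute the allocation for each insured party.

Orozco: $8,700 · Haddad: $6,650 · Kowalski: $10,500 · Okafor: $15,050

Profit-interest units total 40; assessed value total 1,197,825.
Composite weights (70% profit-interest units + 30% assessed value): Orozco 0.2128; Haddad 0.1625; Kowalski 0.2566; Okafor 0.3681.
Raw shares: Orozco 8,703.69; Haddad 6,647.58; Kowalski 10,495.06; Okafor 15,053.67.
Rounded to nearest $50: Orozco $8,700; Haddad $6,650; Kowalski $10,500; Okafor $15,050. Sum = $40,900.
Sum already equals the total — no adjustment.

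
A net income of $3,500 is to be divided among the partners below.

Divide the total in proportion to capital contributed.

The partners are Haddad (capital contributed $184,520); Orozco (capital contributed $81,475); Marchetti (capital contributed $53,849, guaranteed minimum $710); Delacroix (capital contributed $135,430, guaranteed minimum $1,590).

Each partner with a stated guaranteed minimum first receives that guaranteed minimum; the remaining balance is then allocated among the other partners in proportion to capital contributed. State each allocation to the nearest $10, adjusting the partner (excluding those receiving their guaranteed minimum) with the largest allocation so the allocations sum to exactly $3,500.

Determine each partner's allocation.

Haddad: $830 | Orozco: $370 | Marchetti: $710 | Delacroix: $1,590

Guaranteed amounts: Marchetti $710; Delacroix $1,590. Balance $1,200.
Balance split over remaining capital contributed 265,995: Haddad 832.44 → $830; Orozco 367.56 → $370.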